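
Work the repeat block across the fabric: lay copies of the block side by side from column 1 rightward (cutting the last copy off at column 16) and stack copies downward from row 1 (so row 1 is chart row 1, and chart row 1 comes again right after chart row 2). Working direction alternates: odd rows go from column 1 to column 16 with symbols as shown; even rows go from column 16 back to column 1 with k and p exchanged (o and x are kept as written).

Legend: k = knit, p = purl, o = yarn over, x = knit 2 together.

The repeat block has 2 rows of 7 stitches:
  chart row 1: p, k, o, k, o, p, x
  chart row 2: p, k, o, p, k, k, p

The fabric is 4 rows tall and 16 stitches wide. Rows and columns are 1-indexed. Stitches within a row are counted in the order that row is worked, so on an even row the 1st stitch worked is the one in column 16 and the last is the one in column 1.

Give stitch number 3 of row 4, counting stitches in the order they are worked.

Stitch:
k

Derivation:
For row 4: chart row = ((4-1) mod 2) + 1 = 2; this is a WS (even) row.
Chart row 2 tiled across columns 1-16: p k o p k k p p k o p k k p p k
WS: work from column 16 back to column 1 (reverse the tiled row), swapping k<->p (o and x unchanged).
Row 4 as worked: p k k p p k o p k k p p k o p k
Stitch 3 in working order -> k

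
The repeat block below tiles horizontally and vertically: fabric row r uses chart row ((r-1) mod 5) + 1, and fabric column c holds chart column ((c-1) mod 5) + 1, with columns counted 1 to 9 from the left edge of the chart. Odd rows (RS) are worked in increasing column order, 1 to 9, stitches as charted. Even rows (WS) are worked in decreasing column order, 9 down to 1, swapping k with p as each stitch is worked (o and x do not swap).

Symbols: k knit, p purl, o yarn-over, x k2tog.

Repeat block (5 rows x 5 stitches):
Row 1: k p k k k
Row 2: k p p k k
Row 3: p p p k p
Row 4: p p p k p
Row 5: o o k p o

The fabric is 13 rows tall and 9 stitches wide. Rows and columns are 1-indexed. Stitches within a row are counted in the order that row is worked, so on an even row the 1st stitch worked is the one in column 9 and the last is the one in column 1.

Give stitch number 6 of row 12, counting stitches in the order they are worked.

For row 12: chart row = ((12-1) mod 5) + 1 = 2; this is a WS (even) row.
Chart row 2 tiled across columns 1-9: k p p k k k p p k
WS row: flip the tiled sequence (start at column 9) and apply k<->p; o and x stay.
Row 12 as worked: p k k p p p k k p
The 6th stitch worked is p.

Stitch:
p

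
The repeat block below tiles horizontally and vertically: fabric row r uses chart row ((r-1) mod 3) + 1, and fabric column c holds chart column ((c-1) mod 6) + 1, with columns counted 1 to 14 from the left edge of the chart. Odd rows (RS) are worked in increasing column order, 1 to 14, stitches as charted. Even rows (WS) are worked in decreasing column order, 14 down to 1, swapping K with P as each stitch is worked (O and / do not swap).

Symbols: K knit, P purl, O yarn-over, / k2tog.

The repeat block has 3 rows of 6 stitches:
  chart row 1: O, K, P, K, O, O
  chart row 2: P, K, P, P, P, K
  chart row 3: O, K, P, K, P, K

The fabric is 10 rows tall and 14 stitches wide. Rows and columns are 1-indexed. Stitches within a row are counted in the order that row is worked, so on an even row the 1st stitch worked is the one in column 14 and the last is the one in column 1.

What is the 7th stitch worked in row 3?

Row 3 uses chart row ((3-1) mod 3)+1 = 3. Row 3 is odd, so RS.
Chart row 3 tiled across columns 1-14: O K P K P K O K P K P K O K
RS: work column 1 to column 14, symbols as charted — the tiled row is the row as worked.
Stitch 7 in working order -> O

== STITCH ==
O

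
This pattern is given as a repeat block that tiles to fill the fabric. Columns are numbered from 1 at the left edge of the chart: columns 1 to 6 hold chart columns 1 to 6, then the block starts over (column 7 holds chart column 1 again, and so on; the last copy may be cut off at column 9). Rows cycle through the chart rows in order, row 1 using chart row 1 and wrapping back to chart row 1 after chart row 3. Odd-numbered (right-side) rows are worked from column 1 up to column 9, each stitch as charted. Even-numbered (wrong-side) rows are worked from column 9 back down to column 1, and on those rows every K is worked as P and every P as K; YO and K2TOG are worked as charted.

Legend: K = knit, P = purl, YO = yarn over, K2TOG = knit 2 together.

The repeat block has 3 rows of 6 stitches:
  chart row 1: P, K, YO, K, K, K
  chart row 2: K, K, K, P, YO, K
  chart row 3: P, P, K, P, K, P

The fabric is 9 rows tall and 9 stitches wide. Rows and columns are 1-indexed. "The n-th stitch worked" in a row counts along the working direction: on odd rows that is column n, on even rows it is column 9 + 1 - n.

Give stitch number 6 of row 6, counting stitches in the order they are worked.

Row 6 uses chart row ((6-1) mod 3)+1 = 3. Row 6 is even, so WS.
Chart row 3 tiled across columns 1-9: P P K P K P P P K
Wrong side: read the tiled row from column 9 down to 1 and exchange K with P (leave YO, K2TOG).
Row 6 as worked: P K K K P K P K K
The 6th stitch worked is K.

Result:
K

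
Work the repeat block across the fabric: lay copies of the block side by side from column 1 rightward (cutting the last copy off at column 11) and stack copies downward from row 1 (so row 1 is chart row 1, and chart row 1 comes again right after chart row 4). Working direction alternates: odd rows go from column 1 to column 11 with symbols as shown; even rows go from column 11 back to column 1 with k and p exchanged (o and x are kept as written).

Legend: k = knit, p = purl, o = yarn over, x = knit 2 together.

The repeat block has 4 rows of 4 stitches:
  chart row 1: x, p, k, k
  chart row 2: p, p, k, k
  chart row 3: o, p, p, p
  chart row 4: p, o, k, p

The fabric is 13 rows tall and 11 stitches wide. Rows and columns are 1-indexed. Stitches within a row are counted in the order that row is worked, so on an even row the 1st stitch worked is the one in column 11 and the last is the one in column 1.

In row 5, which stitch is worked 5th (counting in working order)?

Result:
x

Derivation:
Row 5: (5-1) mod 4 = 0, so use chart row 1. Odd row -> RS.
Chart row 1 tiled across columns 1-11: x p k k x p k k x p k
RS: work column 1 to column 11, symbols as charted — the tiled row is the row as worked.
Stitch 5 in working order -> x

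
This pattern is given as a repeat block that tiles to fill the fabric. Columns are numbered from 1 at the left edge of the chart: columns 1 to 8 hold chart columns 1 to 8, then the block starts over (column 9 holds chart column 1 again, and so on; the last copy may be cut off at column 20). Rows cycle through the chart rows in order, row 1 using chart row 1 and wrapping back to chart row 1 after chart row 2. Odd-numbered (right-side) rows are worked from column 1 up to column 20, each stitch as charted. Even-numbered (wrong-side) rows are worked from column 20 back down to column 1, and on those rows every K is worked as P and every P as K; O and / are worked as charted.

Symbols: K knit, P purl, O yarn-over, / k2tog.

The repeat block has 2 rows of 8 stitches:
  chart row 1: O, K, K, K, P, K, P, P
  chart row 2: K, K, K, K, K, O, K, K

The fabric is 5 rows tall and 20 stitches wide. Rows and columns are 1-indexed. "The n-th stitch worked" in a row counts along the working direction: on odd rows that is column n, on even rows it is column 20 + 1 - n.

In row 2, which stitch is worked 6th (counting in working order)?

Row 2 uses chart row ((2-1) mod 2)+1 = 2. Row 2 is even, so WS.
Chart row 2 tiled across columns 1-20: K K K K K O K K K K K K K O K K K K K K
Wrong side: read the tiled row from column 20 down to 1 and exchange K with P (leave O, /).
Row 2 as worked: P P P P P P O P P P P P P P O P P P P P
The 6th stitch worked is P.

Result:
P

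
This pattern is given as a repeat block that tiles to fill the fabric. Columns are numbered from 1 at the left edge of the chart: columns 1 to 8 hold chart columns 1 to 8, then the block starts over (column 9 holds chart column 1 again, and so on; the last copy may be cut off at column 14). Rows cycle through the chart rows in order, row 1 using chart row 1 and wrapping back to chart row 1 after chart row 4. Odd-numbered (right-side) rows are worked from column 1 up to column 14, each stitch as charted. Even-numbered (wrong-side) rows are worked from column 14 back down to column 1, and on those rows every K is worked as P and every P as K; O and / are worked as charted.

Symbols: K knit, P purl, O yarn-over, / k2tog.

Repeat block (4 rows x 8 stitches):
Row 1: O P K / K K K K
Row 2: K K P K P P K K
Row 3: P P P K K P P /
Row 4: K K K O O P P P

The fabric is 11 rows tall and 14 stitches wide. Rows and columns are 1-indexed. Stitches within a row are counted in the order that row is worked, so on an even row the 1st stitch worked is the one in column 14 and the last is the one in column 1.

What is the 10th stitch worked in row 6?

Row 6 uses chart row ((6-1) mod 4)+1 = 2. Row 6 is even, so WS.
Chart row 2 tiled across columns 1-14: K K P K P P K K K K P K P P
WS row: flip the tiled sequence (start at column 14) and apply K<->P; O and / stay.
Row 6 as worked: K K P K P P P P K K P K P P
Counting 10 along the worked row gives K.

== STITCH ==
K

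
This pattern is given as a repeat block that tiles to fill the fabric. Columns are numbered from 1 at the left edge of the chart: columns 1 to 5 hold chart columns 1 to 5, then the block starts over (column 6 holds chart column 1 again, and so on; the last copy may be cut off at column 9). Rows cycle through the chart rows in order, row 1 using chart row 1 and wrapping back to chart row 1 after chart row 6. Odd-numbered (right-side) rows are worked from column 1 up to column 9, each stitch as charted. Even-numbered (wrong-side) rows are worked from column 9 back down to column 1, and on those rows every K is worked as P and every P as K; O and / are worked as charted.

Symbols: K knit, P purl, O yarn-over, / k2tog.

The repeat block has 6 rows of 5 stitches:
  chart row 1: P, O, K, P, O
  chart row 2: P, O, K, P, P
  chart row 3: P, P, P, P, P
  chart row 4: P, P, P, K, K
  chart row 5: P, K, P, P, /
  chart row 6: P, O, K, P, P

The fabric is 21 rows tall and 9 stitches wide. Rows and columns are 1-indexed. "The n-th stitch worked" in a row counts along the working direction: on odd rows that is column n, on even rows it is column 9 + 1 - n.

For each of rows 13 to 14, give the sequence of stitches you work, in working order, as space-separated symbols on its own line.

Row 13: chart row 1, RS - tile across columns 1-9 and work as-is.
Row 14: chart row 2, WS - tiled (columns 1-9): P O K P P P O K P; work from column 9 back to 1 with K<->P swapped.

Result:
P O K P O P O K P
K P O K K K P O K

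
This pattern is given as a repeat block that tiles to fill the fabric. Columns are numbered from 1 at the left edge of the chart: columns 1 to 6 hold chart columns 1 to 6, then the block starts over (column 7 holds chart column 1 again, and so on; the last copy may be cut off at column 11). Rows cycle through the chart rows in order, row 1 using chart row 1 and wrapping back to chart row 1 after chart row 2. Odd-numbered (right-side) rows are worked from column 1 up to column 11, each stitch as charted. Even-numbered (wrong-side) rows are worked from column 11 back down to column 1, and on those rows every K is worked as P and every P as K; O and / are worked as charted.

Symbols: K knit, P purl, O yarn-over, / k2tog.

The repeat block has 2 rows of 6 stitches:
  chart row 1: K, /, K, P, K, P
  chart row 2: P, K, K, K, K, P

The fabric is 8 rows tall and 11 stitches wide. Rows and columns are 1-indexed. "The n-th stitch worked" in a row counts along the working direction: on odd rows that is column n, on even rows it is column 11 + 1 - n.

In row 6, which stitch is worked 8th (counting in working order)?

== STITCH ==
P

Derivation:
Row 6: (6-1) mod 2 = 1, so use chart row 2. Even row -> WS.
Chart row 2 tiled across columns 1-11: P K K K K P P K K K K
Wrong side: read the tiled row from column 11 down to 1 and exchange K with P (leave O, /).
Row 6 as worked: P P P P K K P P P P K
Stitch 8 in working order -> P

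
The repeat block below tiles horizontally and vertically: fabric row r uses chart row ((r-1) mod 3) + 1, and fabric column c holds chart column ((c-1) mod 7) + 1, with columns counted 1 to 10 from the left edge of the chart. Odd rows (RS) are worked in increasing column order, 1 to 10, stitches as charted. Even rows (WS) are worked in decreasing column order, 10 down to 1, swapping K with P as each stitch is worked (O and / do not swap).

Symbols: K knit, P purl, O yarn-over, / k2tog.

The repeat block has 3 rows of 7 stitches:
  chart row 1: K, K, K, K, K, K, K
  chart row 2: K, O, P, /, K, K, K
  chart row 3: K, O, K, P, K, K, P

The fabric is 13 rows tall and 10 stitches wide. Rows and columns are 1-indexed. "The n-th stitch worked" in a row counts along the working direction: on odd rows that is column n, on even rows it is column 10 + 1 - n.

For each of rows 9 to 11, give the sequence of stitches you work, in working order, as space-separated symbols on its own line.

Row 9: chart row 3, RS - tile across columns 1-10 and work as-is.
Row 10: chart row 1, WS - tiled (columns 1-10): K K K K K K K K K K; work from column 10 back to 1 with K<->P swapped.
Row 11: chart row 2, RS - tile across columns 1-10 and work as-is.

Result:
K O K P K K P K O K
P P P P P P P P P P
K O P / K K K K O P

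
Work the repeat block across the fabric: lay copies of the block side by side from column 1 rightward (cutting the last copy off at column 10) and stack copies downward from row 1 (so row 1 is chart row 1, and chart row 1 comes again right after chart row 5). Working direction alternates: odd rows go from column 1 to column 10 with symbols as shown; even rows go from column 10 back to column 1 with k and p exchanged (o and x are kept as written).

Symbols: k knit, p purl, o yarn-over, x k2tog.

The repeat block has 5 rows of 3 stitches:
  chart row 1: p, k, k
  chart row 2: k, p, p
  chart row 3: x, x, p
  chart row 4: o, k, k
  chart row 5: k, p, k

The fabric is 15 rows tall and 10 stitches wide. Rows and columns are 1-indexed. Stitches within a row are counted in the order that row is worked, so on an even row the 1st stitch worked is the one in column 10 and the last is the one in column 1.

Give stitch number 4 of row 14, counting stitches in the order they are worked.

Stitch:
o

Derivation:
For row 14: chart row = ((14-1) mod 5) + 1 = 4; this is a WS (even) row.
Chart row 4 tiled across columns 1-10: o k k o k k o k k o
Wrong side: read the tiled row from column 10 down to 1 and exchange k with p (leave o, x).
Row 14 as worked: o p p o p p o p p o
The 4th stitch worked is o.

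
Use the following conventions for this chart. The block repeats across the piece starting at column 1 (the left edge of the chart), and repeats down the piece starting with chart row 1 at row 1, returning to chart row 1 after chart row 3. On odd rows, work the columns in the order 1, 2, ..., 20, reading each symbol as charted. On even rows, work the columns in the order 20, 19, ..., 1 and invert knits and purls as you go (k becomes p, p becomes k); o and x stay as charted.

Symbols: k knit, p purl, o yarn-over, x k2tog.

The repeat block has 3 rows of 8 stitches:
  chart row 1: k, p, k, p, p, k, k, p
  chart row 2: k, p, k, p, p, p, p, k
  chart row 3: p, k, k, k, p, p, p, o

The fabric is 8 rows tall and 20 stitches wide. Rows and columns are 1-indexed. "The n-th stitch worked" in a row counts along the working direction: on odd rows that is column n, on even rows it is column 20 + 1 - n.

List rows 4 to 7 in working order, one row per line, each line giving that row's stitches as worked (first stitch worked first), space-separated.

Row 4: chart row 1, WS - tiled (columns 1-20): k p k p p k k p k p k p p k k p k p k p; work from column 20 back to 1 with k<->p swapped.
Row 5: chart row 2, RS - tile across columns 1-20 and work as-is.
Row 6: chart row 3, WS - tiled (columns 1-20): p k k k p p p o p k k k p p p o p k k k; work from column 20 back to 1 with k<->p swapped.
Row 7: chart row 1, RS - tile across columns 1-20 and work as-is.

Result:
k p k p k p p k k p k p k p p k k p k p
k p k p p p p k k p k p p p p k k p k p
p p p k o k k k p p p k o k k k p p p k
k p k p p k k p k p k p p k k p k p k p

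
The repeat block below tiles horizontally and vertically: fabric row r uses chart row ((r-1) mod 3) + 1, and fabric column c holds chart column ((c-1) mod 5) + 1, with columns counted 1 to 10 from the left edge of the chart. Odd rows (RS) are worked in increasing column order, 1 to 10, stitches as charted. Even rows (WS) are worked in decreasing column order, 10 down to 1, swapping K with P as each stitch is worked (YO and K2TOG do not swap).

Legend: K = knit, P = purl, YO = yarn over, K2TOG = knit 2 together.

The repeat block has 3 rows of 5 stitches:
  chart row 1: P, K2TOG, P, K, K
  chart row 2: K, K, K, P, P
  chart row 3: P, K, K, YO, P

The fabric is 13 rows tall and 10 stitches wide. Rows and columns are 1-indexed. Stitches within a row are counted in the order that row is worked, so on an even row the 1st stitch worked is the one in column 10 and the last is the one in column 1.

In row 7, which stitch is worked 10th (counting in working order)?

Result:
K

Derivation:
Row 7 uses chart row ((7-1) mod 3)+1 = 1. Row 7 is odd, so RS.
Chart row 1 tiled across columns 1-10: P K2TOG P K K P K2TOG P K K
RS: work column 1 to column 10, symbols as charted — the tiled row is the row as worked.
The 10th stitch worked is K.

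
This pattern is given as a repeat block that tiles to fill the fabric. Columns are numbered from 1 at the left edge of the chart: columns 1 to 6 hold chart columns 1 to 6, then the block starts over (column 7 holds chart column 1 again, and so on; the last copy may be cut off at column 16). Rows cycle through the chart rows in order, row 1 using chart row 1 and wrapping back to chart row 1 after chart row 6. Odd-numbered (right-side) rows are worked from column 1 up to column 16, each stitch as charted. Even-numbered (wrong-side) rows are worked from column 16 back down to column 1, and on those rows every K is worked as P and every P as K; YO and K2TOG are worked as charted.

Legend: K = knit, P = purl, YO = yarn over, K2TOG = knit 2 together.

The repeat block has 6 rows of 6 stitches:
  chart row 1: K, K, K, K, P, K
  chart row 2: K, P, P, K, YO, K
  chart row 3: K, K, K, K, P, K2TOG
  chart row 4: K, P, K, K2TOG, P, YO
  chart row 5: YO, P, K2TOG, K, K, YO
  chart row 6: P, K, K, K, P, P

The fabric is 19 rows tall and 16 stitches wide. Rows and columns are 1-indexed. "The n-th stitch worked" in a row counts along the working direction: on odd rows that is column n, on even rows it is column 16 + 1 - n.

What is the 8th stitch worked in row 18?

Stitch:
P

Derivation:
Row 18: (18-1) mod 6 = 5, so use chart row 6. Even row -> WS.
Chart row 6 tiled across columns 1-16: P K K K P P P K K K P P P K K K
WS row: flip the tiled sequence (start at column 16) and apply K<->P; YO and K2TOG stay.
Row 18 as worked: P P P K K K P P P K K K P P P K
Counting 8 along the worked row gives P.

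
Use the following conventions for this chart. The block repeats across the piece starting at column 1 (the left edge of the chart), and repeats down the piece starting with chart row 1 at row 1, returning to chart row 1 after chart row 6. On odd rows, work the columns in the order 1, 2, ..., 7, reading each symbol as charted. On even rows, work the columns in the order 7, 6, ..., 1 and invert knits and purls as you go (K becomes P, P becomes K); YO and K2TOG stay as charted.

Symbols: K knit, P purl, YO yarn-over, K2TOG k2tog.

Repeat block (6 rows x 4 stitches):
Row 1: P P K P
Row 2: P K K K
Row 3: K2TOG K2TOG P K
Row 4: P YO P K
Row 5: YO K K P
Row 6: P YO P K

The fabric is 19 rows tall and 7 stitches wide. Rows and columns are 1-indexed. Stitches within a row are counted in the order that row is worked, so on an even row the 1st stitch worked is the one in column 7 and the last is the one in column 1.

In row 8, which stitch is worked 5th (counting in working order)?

Row 8 uses chart row ((8-1) mod 6)+1 = 2. Row 8 is even, so WS.
Chart row 2 tiled across columns 1-7: P K K K P K K
WS: work from column 7 back to column 1 (reverse the tiled row), swapping K<->P (YO and K2TOG unchanged).
Row 8 as worked: P P K P P P K
Counting 5 along the worked row gives P.

Result:
P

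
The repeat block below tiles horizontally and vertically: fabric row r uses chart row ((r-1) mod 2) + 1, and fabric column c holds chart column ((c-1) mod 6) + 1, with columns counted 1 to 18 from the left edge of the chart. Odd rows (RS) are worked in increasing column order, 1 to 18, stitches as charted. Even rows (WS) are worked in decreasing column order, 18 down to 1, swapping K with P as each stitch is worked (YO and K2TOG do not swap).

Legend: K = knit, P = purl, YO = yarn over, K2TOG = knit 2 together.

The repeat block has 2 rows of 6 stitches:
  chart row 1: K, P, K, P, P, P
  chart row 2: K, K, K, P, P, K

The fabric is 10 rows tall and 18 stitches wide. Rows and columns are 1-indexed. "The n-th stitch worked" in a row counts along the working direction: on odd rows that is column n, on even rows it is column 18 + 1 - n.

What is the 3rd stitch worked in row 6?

Row 6 uses chart row ((6-1) mod 2)+1 = 2. Row 6 is even, so WS.
Chart row 2 tiled across columns 1-18: K K K P P K K K K P P K K K K P P K
WS row: flip the tiled sequence (start at column 18) and apply K<->P; YO and K2TOG stay.
Row 6 as worked: P K K P P P P K K P P P P K K P P P
The 3rd stitch worked is K.

== STITCH ==
K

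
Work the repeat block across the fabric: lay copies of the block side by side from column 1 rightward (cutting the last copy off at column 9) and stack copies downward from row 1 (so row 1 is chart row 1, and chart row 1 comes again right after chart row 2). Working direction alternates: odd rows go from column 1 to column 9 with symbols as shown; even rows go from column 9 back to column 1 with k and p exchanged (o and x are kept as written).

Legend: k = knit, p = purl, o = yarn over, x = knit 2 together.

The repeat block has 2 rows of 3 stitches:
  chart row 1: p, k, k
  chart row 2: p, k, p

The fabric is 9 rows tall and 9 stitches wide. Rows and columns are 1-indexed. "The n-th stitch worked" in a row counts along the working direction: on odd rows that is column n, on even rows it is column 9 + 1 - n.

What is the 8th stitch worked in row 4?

For row 4: chart row = ((4-1) mod 2) + 1 = 2; this is a WS (even) row.
Chart row 2 tiled across columns 1-9: p k p p k p p k p
WS row: flip the tiled sequence (start at column 9) and apply k<->p; o and x stay.
Row 4 as worked: k p k k p k k p k
Stitch 8 in working order -> p

Result:
p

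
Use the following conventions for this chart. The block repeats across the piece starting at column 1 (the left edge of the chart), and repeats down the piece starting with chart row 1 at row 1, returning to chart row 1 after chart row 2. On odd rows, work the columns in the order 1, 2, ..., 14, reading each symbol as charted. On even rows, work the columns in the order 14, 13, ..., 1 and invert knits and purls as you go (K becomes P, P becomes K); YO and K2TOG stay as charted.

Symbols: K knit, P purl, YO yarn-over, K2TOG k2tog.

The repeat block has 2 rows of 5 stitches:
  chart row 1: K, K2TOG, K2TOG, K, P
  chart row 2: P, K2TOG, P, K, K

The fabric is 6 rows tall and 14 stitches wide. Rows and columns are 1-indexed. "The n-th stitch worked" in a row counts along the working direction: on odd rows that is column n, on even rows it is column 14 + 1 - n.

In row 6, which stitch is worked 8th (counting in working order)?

== STITCH ==
K2TOG

Derivation:
Row 6 uses chart row ((6-1) mod 2)+1 = 2. Row 6 is even, so WS.
Chart row 2 tiled across columns 1-14: P K2TOG P K K P K2TOG P K K P K2TOG P K
Wrong side: read the tiled row from column 14 down to 1 and exchange K with P (leave YO, K2TOG).
Row 6 as worked: P K K2TOG K P P K K2TOG K P P K K2TOG K
The 8th stitch worked is K2TOG.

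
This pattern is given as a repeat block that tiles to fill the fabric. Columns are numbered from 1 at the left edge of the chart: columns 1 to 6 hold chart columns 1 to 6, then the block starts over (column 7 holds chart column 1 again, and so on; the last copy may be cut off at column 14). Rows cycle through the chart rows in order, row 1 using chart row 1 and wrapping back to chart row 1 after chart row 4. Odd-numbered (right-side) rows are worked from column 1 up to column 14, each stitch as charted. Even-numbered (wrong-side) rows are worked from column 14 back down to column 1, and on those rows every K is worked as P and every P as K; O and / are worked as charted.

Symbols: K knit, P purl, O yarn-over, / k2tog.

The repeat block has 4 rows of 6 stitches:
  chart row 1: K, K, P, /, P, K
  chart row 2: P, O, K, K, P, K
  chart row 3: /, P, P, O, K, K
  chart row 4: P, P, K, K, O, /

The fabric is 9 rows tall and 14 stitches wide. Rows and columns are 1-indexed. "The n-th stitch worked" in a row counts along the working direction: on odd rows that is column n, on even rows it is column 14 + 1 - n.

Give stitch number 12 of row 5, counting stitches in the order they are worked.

Row 5: (5-1) mod 4 = 0, so use chart row 1. Odd row -> RS.
Chart row 1 tiled across columns 1-14: K K P / P K K K P / P K K K
Right side: take the tiled row as-is (worked left to right from column 1).
Stitch 12 in working order -> K

== STITCH ==
K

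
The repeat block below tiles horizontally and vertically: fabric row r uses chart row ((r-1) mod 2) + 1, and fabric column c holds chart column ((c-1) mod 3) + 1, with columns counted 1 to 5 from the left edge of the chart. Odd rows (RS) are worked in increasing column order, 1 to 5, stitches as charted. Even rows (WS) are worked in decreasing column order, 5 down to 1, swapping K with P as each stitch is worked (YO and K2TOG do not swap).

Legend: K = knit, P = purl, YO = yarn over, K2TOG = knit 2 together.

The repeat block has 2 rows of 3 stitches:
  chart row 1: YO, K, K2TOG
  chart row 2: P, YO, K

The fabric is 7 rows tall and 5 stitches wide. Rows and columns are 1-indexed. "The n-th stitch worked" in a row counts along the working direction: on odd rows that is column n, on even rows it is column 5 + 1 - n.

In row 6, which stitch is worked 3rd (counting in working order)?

== STITCH ==
P

Derivation:
Row 6: (6-1) mod 2 = 1, so use chart row 2. Even row -> WS.
Chart row 2 tiled across columns 1-5: P YO K P YO
Wrong side: read the tiled row from column 5 down to 1 and exchange K with P (leave YO, K2TOG).
Row 6 as worked: YO K P YO K
Counting 3 along the worked row gives P.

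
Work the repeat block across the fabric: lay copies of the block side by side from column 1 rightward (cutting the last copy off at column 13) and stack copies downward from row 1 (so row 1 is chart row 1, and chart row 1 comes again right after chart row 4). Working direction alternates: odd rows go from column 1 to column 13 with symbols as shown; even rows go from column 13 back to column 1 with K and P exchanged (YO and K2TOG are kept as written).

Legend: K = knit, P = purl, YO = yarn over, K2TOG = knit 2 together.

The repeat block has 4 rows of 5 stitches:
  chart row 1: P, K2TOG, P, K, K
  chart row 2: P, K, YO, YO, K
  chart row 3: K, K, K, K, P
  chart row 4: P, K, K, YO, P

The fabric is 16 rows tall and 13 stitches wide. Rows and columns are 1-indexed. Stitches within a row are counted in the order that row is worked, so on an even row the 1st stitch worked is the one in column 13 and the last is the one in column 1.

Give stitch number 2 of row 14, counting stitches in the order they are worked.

Result:
P

Derivation:
Row 14 uses chart row ((14-1) mod 4)+1 = 2. Row 14 is even, so WS.
Chart row 2 tiled across columns 1-13: P K YO YO K P K YO YO K P K YO
WS row: flip the tiled sequence (start at column 13) and apply K<->P; YO and K2TOG stay.
Row 14 as worked: YO P K P YO YO P K P YO YO P K
The 2nd stitch worked is P.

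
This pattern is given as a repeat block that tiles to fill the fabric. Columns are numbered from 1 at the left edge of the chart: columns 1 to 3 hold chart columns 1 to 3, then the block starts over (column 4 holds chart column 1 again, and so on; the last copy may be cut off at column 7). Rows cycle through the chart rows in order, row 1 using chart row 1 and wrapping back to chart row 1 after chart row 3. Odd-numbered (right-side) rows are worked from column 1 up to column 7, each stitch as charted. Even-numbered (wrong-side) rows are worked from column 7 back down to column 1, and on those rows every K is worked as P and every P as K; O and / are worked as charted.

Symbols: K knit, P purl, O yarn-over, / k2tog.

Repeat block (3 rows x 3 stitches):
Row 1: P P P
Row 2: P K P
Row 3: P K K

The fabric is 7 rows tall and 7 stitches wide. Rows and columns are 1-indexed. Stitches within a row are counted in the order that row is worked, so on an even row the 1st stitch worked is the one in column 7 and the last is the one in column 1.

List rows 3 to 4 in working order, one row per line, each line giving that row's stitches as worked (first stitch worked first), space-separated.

Row 3: chart row 3, RS - tile across columns 1-7 and work as-is.
Row 4: chart row 1, WS - tiled (columns 1-7): P P P P P P P; work from column 7 back to 1 with K<->P swapped.

Rows as worked:
P K K P K K P
K K K K K K K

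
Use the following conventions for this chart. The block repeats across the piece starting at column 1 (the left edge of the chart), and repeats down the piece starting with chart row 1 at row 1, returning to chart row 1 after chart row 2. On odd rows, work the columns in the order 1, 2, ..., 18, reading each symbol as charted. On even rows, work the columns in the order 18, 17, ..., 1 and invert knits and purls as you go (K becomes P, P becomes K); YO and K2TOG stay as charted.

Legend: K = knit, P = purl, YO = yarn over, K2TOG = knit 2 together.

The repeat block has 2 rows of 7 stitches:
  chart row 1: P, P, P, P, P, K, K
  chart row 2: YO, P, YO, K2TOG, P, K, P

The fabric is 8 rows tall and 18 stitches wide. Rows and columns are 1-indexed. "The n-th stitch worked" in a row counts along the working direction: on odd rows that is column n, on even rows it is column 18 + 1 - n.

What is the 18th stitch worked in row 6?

Result:
YO

Derivation:
Row 6 uses chart row ((6-1) mod 2)+1 = 2. Row 6 is even, so WS.
Chart row 2 tiled across columns 1-18: YO P YO K2TOG P K P YO P YO K2TOG P K P YO P YO K2TOG
Wrong side: read the tiled row from column 18 down to 1 and exchange K with P (leave YO, K2TOG).
Row 6 as worked: K2TOG YO K YO K P K K2TOG YO K YO K P K K2TOG YO K YO
Counting 18 along the worked row gives YO.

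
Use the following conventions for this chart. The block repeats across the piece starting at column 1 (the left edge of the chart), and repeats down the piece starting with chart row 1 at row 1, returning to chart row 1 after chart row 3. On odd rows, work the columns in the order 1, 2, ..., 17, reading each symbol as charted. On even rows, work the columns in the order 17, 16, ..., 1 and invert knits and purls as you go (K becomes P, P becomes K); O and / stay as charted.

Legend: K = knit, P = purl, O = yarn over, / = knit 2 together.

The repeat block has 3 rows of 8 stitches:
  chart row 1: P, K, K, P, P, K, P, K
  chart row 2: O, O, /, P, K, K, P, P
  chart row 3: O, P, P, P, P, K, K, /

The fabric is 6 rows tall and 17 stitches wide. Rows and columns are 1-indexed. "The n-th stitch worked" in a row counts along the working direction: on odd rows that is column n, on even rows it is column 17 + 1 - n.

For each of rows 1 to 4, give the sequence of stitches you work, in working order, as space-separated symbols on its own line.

Row 1: chart row 1, RS - tile across columns 1-17 and work as-is.
Row 2: chart row 2, WS - tiled (columns 1-17): O O / P K K P P O O / P K K P P O; work from column 17 back to 1 with K<->P swapped.
Row 3: chart row 3, RS - tile across columns 1-17 and work as-is.
Row 4: chart row 1, WS - tiled (columns 1-17): P K K P P K P K P K K P P K P K P; work from column 17 back to 1 with K<->P swapped.

Rows as worked:
P K K P P K P K P K K P P K P K P
O K K P P K / O O K K P P K / O O
O P P P P K K / O P P P P K K / O
K P K P K K P P K P K P K K P P K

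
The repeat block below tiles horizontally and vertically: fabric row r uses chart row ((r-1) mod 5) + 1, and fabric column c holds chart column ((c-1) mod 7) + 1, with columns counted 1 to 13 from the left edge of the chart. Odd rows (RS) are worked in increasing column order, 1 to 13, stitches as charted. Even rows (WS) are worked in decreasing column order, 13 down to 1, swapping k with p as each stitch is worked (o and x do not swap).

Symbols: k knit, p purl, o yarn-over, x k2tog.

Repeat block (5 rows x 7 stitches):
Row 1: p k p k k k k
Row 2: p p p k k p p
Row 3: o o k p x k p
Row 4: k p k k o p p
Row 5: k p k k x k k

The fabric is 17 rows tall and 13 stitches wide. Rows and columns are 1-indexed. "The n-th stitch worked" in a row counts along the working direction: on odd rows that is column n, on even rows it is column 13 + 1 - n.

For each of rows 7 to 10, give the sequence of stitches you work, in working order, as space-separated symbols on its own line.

Rows as worked:
p p p k k p p p p p k k p
p x k p o o k p x k p o o
k p k k o p p k p k k o p
p x p p k p p p x p p k p

Derivation:
Row 7: chart row 2, RS - tile across columns 1-13 and work as-is.
Row 8: chart row 3, WS - tiled (columns 1-13): o o k p x k p o o k p x k; work from column 13 back to 1 with k<->p swapped.
Row 9: chart row 4, RS - tile across columns 1-13 and work as-is.
Row 10: chart row 5, WS - tiled (columns 1-13): k p k k x k k k p k k x k; work from column 13 back to 1 with k<->p swapped.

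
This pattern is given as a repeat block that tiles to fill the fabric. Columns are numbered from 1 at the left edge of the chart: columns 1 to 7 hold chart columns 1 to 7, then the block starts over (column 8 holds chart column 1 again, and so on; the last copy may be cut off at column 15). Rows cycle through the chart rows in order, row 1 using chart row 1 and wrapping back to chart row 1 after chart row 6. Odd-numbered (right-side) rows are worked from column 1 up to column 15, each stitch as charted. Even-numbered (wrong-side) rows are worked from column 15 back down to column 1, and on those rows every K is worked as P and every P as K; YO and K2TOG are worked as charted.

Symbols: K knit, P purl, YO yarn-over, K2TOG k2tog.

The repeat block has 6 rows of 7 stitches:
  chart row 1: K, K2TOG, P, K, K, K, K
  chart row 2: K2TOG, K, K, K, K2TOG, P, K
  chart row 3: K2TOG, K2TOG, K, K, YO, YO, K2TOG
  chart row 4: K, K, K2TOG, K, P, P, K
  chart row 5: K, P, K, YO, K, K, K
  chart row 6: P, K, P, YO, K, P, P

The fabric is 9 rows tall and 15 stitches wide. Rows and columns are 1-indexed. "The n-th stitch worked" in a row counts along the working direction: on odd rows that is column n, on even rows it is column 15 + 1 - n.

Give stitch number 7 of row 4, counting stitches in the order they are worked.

For row 4: chart row = ((4-1) mod 6) + 1 = 4; this is a WS (even) row.
Chart row 4 tiled across columns 1-15: K K K2TOG K P P K K K K2TOG K P P K K
WS row: flip the tiled sequence (start at column 15) and apply K<->P; YO and K2TOG stay.
Row 4 as worked: P P K K P K2TOG P P P K K P K2TOG P P
Stitch 7 in working order -> P

Stitch:
P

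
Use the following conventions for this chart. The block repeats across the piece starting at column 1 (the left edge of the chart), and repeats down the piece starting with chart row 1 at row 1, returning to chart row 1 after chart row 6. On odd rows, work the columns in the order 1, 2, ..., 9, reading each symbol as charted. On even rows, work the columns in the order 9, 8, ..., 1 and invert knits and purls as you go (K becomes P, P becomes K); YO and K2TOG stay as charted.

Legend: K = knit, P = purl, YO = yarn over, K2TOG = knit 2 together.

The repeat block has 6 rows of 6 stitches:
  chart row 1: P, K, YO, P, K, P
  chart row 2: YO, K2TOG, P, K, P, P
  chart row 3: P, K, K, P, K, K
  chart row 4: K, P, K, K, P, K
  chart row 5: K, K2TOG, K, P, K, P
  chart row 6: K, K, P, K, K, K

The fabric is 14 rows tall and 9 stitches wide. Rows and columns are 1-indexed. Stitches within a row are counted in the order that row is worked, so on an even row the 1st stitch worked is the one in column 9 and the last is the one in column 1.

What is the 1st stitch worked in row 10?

For row 10: chart row = ((10-1) mod 6) + 1 = 4; this is a WS (even) row.
Chart row 4 tiled across columns 1-9: K P K K P K K P K
WS: work from column 9 back to column 1 (reverse the tiled row), swapping K<->P (YO and K2TOG unchanged).
Row 10 as worked: P K P P K P P K P
The 1st stitch worked is P.

== STITCH ==
P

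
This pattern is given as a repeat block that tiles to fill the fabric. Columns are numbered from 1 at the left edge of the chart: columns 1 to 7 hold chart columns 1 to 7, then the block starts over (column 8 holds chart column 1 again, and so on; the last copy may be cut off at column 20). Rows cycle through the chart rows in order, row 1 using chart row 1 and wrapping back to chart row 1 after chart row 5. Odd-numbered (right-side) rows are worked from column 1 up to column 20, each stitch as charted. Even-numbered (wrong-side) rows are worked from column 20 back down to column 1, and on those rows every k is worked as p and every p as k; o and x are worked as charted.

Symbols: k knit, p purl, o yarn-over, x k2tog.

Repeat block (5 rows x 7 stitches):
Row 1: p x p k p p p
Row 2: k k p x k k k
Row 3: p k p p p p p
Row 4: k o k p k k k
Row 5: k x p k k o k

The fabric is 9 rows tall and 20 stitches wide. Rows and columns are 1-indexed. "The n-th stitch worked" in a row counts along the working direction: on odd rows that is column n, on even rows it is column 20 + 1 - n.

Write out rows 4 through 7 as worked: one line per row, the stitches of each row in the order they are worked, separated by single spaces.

Row 4: chart row 4, WS - tiled (columns 1-20): k o k p k k k k o k p k k k k o k p k k; work from column 20 back to 1 with k<->p swapped.
Row 5: chart row 5, RS - tile across columns 1-20 and work as-is.
Row 6: chart row 1, WS - tiled (columns 1-20): p x p k p p p p x p k p p p p x p k p p; work from column 20 back to 1 with k<->p swapped.
Row 7: chart row 2, RS - tile across columns 1-20 and work as-is.

== ROWS AS WORKED ==
p p k p o p p p p k p o p p p p k p o p
k x p k k o k k x p k k o k k x p k k o
k k p k x k k k k p k x k k k k p k x k
k k p x k k k k k p x k k k k k p x k k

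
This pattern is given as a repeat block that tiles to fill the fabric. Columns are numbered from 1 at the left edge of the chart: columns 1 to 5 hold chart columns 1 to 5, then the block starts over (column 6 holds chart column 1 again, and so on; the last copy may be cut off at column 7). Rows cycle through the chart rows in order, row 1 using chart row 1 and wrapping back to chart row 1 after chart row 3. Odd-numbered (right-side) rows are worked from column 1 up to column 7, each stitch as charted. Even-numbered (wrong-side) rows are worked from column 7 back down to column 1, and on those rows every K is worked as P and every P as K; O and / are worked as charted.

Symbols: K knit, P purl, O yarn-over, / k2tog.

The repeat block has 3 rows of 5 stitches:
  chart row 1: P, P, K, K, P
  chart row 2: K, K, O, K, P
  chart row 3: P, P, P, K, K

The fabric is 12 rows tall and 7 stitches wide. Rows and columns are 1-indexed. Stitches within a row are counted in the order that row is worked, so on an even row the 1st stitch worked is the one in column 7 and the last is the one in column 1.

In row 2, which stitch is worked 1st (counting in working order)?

Row 2: (2-1) mod 3 = 1, so use chart row 2. Even row -> WS.
Chart row 2 tiled across columns 1-7: K K O K P K K
WS: work from column 7 back to column 1 (reverse the tiled row), swapping K<->P (O and / unchanged).
Row 2 as worked: P P K P O P P
The 1st stitch worked is P.

Stitch:
P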